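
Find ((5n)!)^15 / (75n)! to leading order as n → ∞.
((5n)!)^15/(75n)! ~ ((2π·5n)^(14/2) / sqrt(15)) · 15^(−15·5n)  →  0

Write N = 5n. Stirling: N! ~ sqrt(2π N)(N/e)^N and (15N)! ~ sqrt(2π·15N)·(15N/e)^(15N).
  (N!)^15/(15N)! ~ (2π N)^(15/2) (N/e)^(15N) / [sqrt(2π·15N) (15N/e)^(15N)]
     = (2π N)^(15/2) / sqrt(2π·15N) · (N/(15N))^(15N)
     = (2π N)^((15−1)/2) / sqrt(15) · 15^(−15N).
Since 15^15 > 1, the factor 15^(−15N) decays exponentially, so the ratio → 0. Substituting N = 5n gives the stated form.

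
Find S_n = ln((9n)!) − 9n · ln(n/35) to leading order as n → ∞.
S_n ~ 9n · (ln 315 − 1) + O(ln n)

Stirling: ln((9n)!) = 9n ln(9n) − 9n + O(ln n).
  S_n = 9n ln(9n) − 9n − 9n ln(n/35) + O(ln n)
      = 9n ln(9n) − 9n ln n + 9n ln 35 − 9n + O(ln n)
      = 9n ln 9 + 9n ln 35 − 9n + O(ln n)
      = 9n (ln 315 − 1) + O(ln n).
Numerically ln(315) − 1 ≈ 4.7526.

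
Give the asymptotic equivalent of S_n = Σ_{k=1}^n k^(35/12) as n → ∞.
S_n ~ (12/47) · n^(47/12)

Integral comparison: Σ_{k=1}^n k^(35/12) = ∫_0^n x^(35/12) dx + O(n^(35/12)). The integral is n^(1 + 35/12) / (1 + 35/12) = n^((35+12)/12) / ((35+12)/12) = (12/47) · n^(47/12).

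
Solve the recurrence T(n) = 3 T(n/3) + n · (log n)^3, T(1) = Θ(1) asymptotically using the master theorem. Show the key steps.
T(n) = Θ(n · (log n)^4)

Here log_3 3 = 1 and f(n) = n · (log n)^3 = Θ(n^(log_3 3) · (log n)^3). This is the extended Case 2 of the master theorem (f matches the critical exponent up to log factors), giving T(n) = Θ(n^(log_3 3) · (log n)^(3+1)) = Θ(n · (log n)^4).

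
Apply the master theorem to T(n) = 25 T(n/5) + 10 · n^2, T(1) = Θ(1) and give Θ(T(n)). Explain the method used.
T(n) = Θ(n^2 log n)

log_5 25 = 2, and f(n) = 10 · n^2 = Θ(n^(log_5 25)). This is Case 2 of the master theorem: T(n) = Θ(f(n) · log n) = Θ(n^2 log n).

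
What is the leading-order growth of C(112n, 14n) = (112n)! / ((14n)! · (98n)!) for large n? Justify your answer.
C(112n, 14n) ~ (16777216/823543)^(14n) · sqrt(4/(7π·14n))

Write N = 14n. Apply Stirling to each factorial:
  (8N)! ~ sqrt(2π·8N) · (8N/e)^(8N),
  N! ~ sqrt(2π N) · (N/e)^N,
  (7N)! ~ sqrt(2π·7N) · (7N/e)^(7N).
The exponential factors combine to (8N)^(8N) / (N^N · (7N)^(7N)) = 8^(8N)/7^(7N) = (8^8/7^7)^N = (16777216/823543)^N.
The square-root prefactors combine to sqrt(2π·8N) / (sqrt(2π N)·sqrt(2π·7N)) = sqrt(8 / (2π·7·N)) = sqrt(4/(7π·14n)).
Substituting N = 14n: C(112n, 14n) ~ (16777216/823543)^(14n) · sqrt(4/(7π·14n)).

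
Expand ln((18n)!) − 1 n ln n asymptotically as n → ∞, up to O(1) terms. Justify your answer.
ln((18n)!) − 1 n ln n = 17 n ln n + 18(ln 18 − 1) n + (1/2) ln(2π·18n) + O(1/n)

Stirling: ln((18n)!) = 18n ln(18n) − 18n + (1/2) ln(2π·18n) + O(1/n).
Expand 18n ln(18n) = 18n (ln n + ln 18) = 18n ln n + 18n ln 18.
Subtract 1n ln n: leading term is (18 − 1) n ln n = 17 n ln n. The next term is 18n ln 18 − 18n = 18(ln 18 − 1) n. Then the (1/2) ln(2π·18n) correction.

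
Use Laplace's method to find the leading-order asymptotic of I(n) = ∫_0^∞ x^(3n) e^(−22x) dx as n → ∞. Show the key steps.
I(n) ~ (sqrt(2π·3n) / 22) · (3n/(22e))^(3n)

Write the integrand as exp(3n ln x − 22x) and set f(x) = 3n ln x − 22x. Then f'(x) = 3n/x − 22 = 0 at x* = 3n/22, and f''(x*) = −3n/x*^2 = −22^2/(3n). Laplace's method (interior maximum) gives
  I(n) ~ e^(f(x*)) · sqrt(2π / |f''(x*)|)
        = exp(3n ln(3n/22) − 3n) · sqrt(2π · 3n / 22^2)
        = (3n/22)^(3n) e^(−3n) · sqrt(2π·3n) / 22
        = (sqrt(2π·3n) / 22) · (3n/(22e))^(3n).
This matches Γ(3n+1)/22^(3n+1) with Stirling applied to Γ.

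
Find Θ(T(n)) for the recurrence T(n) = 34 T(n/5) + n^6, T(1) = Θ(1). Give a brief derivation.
T(n) = Θ(n^6)

log_5 34 ≈ 2.191. f(n) = n^6 dominates n^(log_5 34) since 6 > 2.191, and the regularity condition a·f(n/b) = 34·(n/5)^6 = (34/15625)·n^6 ≤ c·f(n) holds with c = 34/15625 ≈ 0.00218 < 1. So this is Case 3: T(n) = Θ(f(n)) = Θ(n^6).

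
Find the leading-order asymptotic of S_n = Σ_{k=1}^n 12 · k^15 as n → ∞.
S_n ~ 3 · n^16 / 4

By integral comparison (Euler-Maclaurin), Σ_{k=1}^n 12 · k^15 = 12 · ∫_0^n x^15 dx + O(n^15) = 12 · n^16/16 = 3 · n^16 / 4 + O(n^15). (Equivalently, Faulhaber's formula gives the same leading term.)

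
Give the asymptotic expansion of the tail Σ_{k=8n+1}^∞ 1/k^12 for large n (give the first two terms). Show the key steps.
Σ_{k>8n} 1/k^12 = 1/(11 · (8n)^11) − 1/(2 · (8n)^12) + O(1/(8n)^13)

Compare to the integral: ∫_{8n}^∞ x^(−12) dx = [−x^(−11)/11]_{8n}^∞ = 1/((12−1)·(8n)^11). The Euler-Maclaurin correction adds −f(8n)/2 = −1/(2·(8n)^12). Euler-Maclaurin then gives
  Σ_{k>8n} 1/k^12 = ∫_{8n}^∞ dx/x^12 − 1/(2·(8n)^12) + O(1/(8n)^13).
(Equivalently this is ζ(12) − Σ_{k≤8n} 1/k^12.)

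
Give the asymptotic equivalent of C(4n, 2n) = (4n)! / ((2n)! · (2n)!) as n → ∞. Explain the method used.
C(4n, 2n) ~ (4)^(2n) · sqrt(1/(π·2n))

Write N = 2n. Apply Stirling to each factorial:
  (2N)! ~ sqrt(2π·2N) · (2N/e)^(2N),
  N! ~ sqrt(2π N) · (N/e)^N,
  (1N)! ~ sqrt(2π·1N) · (1N/e)^(1N).
The exponential factors combine to (2N)^(2N) / (N^N · (1N)^(1N)) = 2^(2N)/1^(1N) = (2^2/1^1)^N = (4)^N.
The square-root prefactors combine to sqrt(2π·2N) / (sqrt(2π N)·sqrt(2π·1N)) = sqrt(2 / (2π·1·N)) = sqrt(1/(π·2n)).
Substituting N = 2n: C(4n, 2n) ~ (4)^(2n) · sqrt(1/(π·2n)).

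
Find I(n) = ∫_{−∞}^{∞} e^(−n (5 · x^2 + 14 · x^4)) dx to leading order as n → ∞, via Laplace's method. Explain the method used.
I(n) ~ sqrt(π/(5n))

φ(x) = 5 · x^2 + 14 · x^4 has its unique global minimum at x* = 0 (since φ'(x) = 10x + 56x^3 = 0 only at x = 0 for real x with both coefficients positive, and φ → ∞ as |x| → ∞). At x* = 0, φ(0) = 0 and φ''(0) = 10. Laplace's method then gives
  I(n) ~ sqrt(2π / (n · φ''(0))) · e^(−n φ(0)) = sqrt(2π / (10n)) = sqrt(π/(5n)).
The 14 · x^4 term contributes only at subleading order (an O(1/n) relative correction).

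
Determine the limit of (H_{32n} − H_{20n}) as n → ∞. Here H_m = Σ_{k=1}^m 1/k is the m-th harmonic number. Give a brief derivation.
lim = ln(32/20) = ln(8/5)

Euler-Maclaurin gives H_m = ln m + γ + 1/(2m) + O(1/m^2). The γ and O(1/m) terms cancel in the difference:
  H_{32n} − H_{20n} = ln(32n) − ln(20n) + O(1/n) = ln(32/20) + O(1/n).
Hence the limit is ln(32/20) = ln(8/5).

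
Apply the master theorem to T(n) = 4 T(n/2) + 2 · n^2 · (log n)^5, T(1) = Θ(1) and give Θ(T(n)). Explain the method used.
T(n) = Θ(n^2 · (log n)^6)

Here log_2 4 = 2 and f(n) = 2 · n^2 · (log n)^5 = Θ(n^(log_2 4) · (log n)^5). This is the extended Case 2 of the master theorem (f matches the critical exponent up to log factors), giving T(n) = Θ(n^(log_2 4) · (log n)^(5+1)) = Θ(n^2 · (log n)^6).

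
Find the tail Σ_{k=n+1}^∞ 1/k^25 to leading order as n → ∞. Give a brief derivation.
Σ_{k>n} 1/k^25 ~ 1/(24 · n^24)

Compare to the integral: ∫_{n}^∞ x^(−25) dx = [−x^(−24)/24]_{n}^∞ = 1/((25−1)·n^24). Euler-Maclaurin then gives
  Σ_{k>n} 1/k^25 = ∫_{n}^∞ dx/x^25 − 1/(2·n^25) + O(1/n^26).
(Equivalently this is ζ(25) − Σ_{k≤n} 1/k^25.)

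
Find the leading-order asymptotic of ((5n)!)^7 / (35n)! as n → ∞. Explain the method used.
((5n)!)^7/(35n)! ~ ((2π·5n)^(6/2) / sqrt(7)) · 7^(−7·5n)  →  0

Write N = 5n. Stirling: N! ~ sqrt(2π N)(N/e)^N and (7N)! ~ sqrt(2π·7N)·(7N/e)^(7N).
  (N!)^7/(7N)! ~ (2π N)^(7/2) (N/e)^(7N) / [sqrt(2π·7N) (7N/e)^(7N)]
     = (2π N)^(7/2) / sqrt(2π·7N) · (N/(7N))^(7N)
     = (2π N)^((7−1)/2) / sqrt(7) · 7^(−7N).
Since 7^7 > 1, the factor 7^(−7N) decays exponentially, so the ratio → 0. Substituting N = 5n gives the stated form.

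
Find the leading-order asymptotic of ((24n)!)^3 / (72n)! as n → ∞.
((24n)!)^3/(72n)! ~ ((2π·24n)^(2/2) / sqrt(3)) · 3^(−3·24n)  →  0

Write N = 24n. Stirling: N! ~ sqrt(2π N)(N/e)^N and (3N)! ~ sqrt(2π·3N)·(3N/e)^(3N).
  (N!)^3/(3N)! ~ (2π N)^(3/2) (N/e)^(3N) / [sqrt(2π·3N) (3N/e)^(3N)]
     = (2π N)^(3/2) / sqrt(2π·3N) · (N/(3N))^(3N)
     = (2π N)^((3−1)/2) / sqrt(3) · 3^(−3N).
Since 3^3 > 1, the factor 3^(−3N) decays exponentially, so the ratio → 0. Substituting N = 24n gives the stated form.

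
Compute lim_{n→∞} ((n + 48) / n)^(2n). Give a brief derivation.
lim = e^96

Rewrite as (1 + 48/n)^(2n). By the standard limit (1 + x/n)^n → e^x, we have (1 + 48/n)^n → e^48, and raising to the 2nd power gives e^96.
More precisely, ln[(1 + 48/n)^(2n)] = 2n · ln(1 + 48/n) = 2n · (48/n + O(1/n^2)) = 96 + O(1/n) → 96.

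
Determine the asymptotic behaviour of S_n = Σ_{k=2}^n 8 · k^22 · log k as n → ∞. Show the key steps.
S_n ~ 8 · n^23 log n / 23 − 8 · n^23 / 529

By integral comparison, S_n = ∫_1^n 8 · x^22 · log x dx + O(n^22 · log n). For the integral, ∫ x^22 log x dx = n^23 log n / 23 − n^23/529 (integration by parts). Hence S_n ~ 8 · n^23 log n / 23 − 8 · n^23 / 529.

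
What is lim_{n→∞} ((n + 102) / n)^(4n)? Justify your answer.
lim = e^408

Rewrite as (1 + 102/n)^(4n). By the standard limit (1 + x/n)^n → e^x, we have (1 + 102/n)^n → e^102, and raising to the 4th power gives e^408.
More precisely, ln[(1 + 102/n)^(4n)] = 4n · ln(1 + 102/n) = 4n · (102/n + O(1/n^2)) = 408 + O(1/n) → 408.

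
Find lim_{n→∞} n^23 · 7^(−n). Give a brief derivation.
lim = 0

Exponentials with base > 1 dominate every fixed polynomial: for any fixed c, n^c / 7^n → 0 as n → ∞ (e.g. by the ratio test, or by writing 7^n = e^(n ln 7) and noting e^(n ln 7) / n^c → ∞). Hence n^23 · 7^(−n) = n^23 / 7^n → 0.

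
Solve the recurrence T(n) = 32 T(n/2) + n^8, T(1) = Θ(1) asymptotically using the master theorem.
T(n) = Θ(n^8)

log_2 32 ≈ 5.000. f(n) = n^8 dominates n^(log_2 32) since 8 > 5.000, and the regularity condition a·f(n/b) = 32·(n/2)^8 = (32/256)·n^8 ≤ c·f(n) holds with c = 32/256 ≈ 0.125 < 1. So this is Case 3: T(n) = Θ(f(n)) = Θ(n^8).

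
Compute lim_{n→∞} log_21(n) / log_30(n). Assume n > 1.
lim = ln(30) / ln(21) = log_21(30)

Change of base: log_21(n) = ln n / ln 21 and log_30(n) = ln n / ln 30. The ratio is (ln n / ln 21) · (ln 30 / ln n) = ln 30 / ln 21, a constant independent of n. So the limit is ln 30 / ln 21 = log_21(30).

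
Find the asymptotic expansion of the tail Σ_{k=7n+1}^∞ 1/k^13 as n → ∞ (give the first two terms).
Σ_{k>7n} 1/k^13 = 1/(12 · (7n)^12) − 1/(2 · (7n)^13) + O(1/(7n)^14)

Compare to the integral: ∫_{7n}^∞ x^(−13) dx = [−x^(−12)/12]_{7n}^∞ = 1/((13−1)·(7n)^12). The Euler-Maclaurin correction adds −f(7n)/2 = −1/(2·(7n)^13). Euler-Maclaurin then gives
  Σ_{k>7n} 1/k^13 = ∫_{7n}^∞ dx/x^13 − 1/(2·(7n)^13) + O(1/(7n)^14).
(Equivalently this is ζ(13) − Σ_{k≤7n} 1/k^13.)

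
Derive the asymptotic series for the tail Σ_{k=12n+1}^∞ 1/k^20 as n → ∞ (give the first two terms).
Σ_{k>12n} 1/k^20 = 1/(19 · (12n)^19) − 1/(2 · (12n)^20) + O(1/(12n)^21)

Compare to the integral: ∫_{12n}^∞ x^(−20) dx = [−x^(−19)/19]_{12n}^∞ = 1/((20−1)·(12n)^19). The Euler-Maclaurin correction adds −f(12n)/2 = −1/(2·(12n)^20). Euler-Maclaurin then gives
  Σ_{k>12n} 1/k^20 = ∫_{12n}^∞ dx/x^20 − 1/(2·(12n)^20) + O(1/(12n)^21).
(Equivalently this is ζ(20) − Σ_{k≤12n} 1/k^20.)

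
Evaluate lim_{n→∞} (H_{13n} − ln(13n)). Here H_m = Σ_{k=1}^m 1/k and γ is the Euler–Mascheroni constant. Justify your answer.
lim = γ

By Euler-Maclaurin, H_m = ln m + γ + O(1/m). So
  H_{13n} − ln(13n) = ln(13n) + γ − ln(13n) + O(1/n)
                       = ln(13/13) + γ + O(1/n).
Hence the limit is γ (since ln 1 = 0).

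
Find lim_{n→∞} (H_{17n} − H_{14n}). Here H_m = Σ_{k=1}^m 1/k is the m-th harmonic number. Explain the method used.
lim = ln(17/14)

Euler-Maclaurin gives H_m = ln m + γ + 1/(2m) + O(1/m^2). The γ and O(1/m) terms cancel in the difference:
  H_{17n} − H_{14n} = ln(17n) − ln(14n) + O(1/n) = ln(17/14) + O(1/n).
Hence the limit is ln(17/14).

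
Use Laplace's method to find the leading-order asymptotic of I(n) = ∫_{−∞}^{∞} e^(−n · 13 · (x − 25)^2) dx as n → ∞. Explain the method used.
I(n) = sqrt(π/(13n))

Here φ(x) = 13 · (x − 25)^2 has its unique minimum at x* = 25 with φ(x*) = 0 and φ''(x*) = 26. Laplace's method gives
  I(n) ~ e^(−n φ(x*)) · sqrt(2π / (n · φ''(x*))) = sqrt(2π / (26n)) = sqrt(π/(13n)).
This is exact: substituting u = (x − 25)·sqrt(13n) gives I(n) = (1/sqrt(13n)) ∫_{−∞}^{∞} e^(−u^2) du = sqrt(π/(13n)).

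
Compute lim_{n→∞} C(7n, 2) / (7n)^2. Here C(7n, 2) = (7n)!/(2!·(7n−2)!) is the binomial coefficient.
lim = 1/2! = 1/2

With N = 7n → ∞: C(N, 2) / N^2 = [N(N−1)…(N−1)] / (2! · N^2) = (1/2!) · 1 · (1 − 1/(7n)). Each factor → 1 as N → ∞, so the limit is 1/2! = 1/2.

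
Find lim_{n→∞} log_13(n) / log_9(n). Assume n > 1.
lim = ln(9) / ln(13) = log_13(9)

Change of base: log_13(n) = ln n / ln 13 and log_9(n) = ln n / ln 9. The ratio is (ln n / ln 13) · (ln 9 / ln n) = ln 9 / ln 13, a constant independent of n. So the limit is ln 9 / ln 13 = log_13(9).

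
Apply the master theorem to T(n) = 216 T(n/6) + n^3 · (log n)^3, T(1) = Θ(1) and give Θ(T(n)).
T(n) = Θ(n^3 · (log n)^4)

Here log_6 216 = 3 and f(n) = n^3 · (log n)^3 = Θ(n^(log_6 216) · (log n)^3). This is the extended Case 2 of the master theorem (f matches the critical exponent up to log factors), giving T(n) = Θ(n^(log_6 216) · (log n)^(3+1)) = Θ(n^3 · (log n)^4).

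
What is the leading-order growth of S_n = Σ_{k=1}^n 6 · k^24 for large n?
S_n ~ 6 · n^25 / 25

By integral comparison (Euler-Maclaurin), Σ_{k=1}^n 6 · k^24 = 6 · ∫_0^n x^24 dx + O(n^24) = 6 · n^25/25 + O(n^24). (Equivalently, Faulhaber's formula gives the same leading term.)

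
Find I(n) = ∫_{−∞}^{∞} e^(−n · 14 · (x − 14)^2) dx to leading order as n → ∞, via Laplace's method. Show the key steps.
I(n) = sqrt(π/(14n))

Here φ(x) = 14 · (x − 14)^2 has its unique minimum at x* = 14 with φ(x*) = 0 and φ''(x*) = 28. Laplace's method gives
  I(n) ~ e^(−n φ(x*)) · sqrt(2π / (n · φ''(x*))) = sqrt(2π / (28n)) = sqrt(π/(14n)).
This is exact: substituting u = (x − 14)·sqrt(14n) gives I(n) = (1/sqrt(14n)) ∫_{−∞}^{∞} e^(−u^2) du = sqrt(π/(14n)).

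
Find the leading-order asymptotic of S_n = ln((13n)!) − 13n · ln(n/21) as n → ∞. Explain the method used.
S_n ~ 13n · (ln 273 − 1) + O(ln n)

Stirling: ln((13n)!) = 13n ln(13n) − 13n + O(ln n).
  S_n = 13n ln(13n) − 13n − 13n ln(n/21) + O(ln n)
      = 13n ln(13n) − 13n ln n + 13n ln 21 − 13n + O(ln n)
      = 13n ln 13 + 13n ln 21 − 13n + O(ln n)
      = 13n (ln 273 − 1) + O(ln n).
Numerically ln(273) − 1 ≈ 4.6095.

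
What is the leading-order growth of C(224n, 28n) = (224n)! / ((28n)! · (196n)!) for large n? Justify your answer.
C(224n, 28n) ~ (16777216/823543)^(28n) · sqrt(4/(7π·28n))

Write N = 28n. Apply Stirling to each factorial:
  (8N)! ~ sqrt(2π·8N) · (8N/e)^(8N),
  N! ~ sqrt(2π N) · (N/e)^N,
  (7N)! ~ sqrt(2π·7N) · (7N/e)^(7N).
The exponential factors combine to (8N)^(8N) / (N^N · (7N)^(7N)) = 8^(8N)/7^(7N) = (8^8/7^7)^N = (16777216/823543)^N.
The square-root prefactors combine to sqrt(2π·8N) / (sqrt(2π N)·sqrt(2π·7N)) = sqrt(8 / (2π·7·N)) = sqrt(4/(7π·28n)).
Substituting N = 28n: C(224n, 28n) ~ (16777216/823543)^(28n) · sqrt(4/(7π·28n)).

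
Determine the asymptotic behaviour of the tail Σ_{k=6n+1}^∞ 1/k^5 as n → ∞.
Σ_{k>6n} 1/k^5 ~ 1/(4 · (6n)^4)

Compare to the integral: ∫_{6n}^∞ x^(−5) dx = [−x^(−4)/4]_{6n}^∞ = 1/((5−1)·(6n)^4). Euler-Maclaurin then gives
  Σ_{k>6n} 1/k^5 = ∫_{6n}^∞ dx/x^5 − 1/(2·(6n)^5) + O(1/(6n)^6).
(Equivalently this is ζ(5) − Σ_{k≤6n} 1/k^5.)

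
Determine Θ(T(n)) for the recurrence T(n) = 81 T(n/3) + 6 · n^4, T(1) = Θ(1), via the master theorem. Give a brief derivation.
T(n) = Θ(n^4 log n)

log_3 81 = 4, and f(n) = 6 · n^4 = Θ(n^(log_3 81)). This is Case 2 of the master theorem: T(n) = Θ(f(n) · log n) = Θ(n^4 log n).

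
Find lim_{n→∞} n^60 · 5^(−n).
lim = 0

Exponentials with base > 1 dominate every fixed polynomial: for any fixed c, n^c / 5^n → 0 as n → ∞ (e.g. by the ratio test, or by writing 5^n = e^(n ln 5) and noting e^(n ln 5) / n^c → ∞). Hence n^60 · 5^(−n) = n^60 / 5^n → 0.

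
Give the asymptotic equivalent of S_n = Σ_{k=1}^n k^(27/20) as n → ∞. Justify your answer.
S_n ~ (20/47) · n^(47/20)

Integral comparison: Σ_{k=1}^n k^(27/20) = ∫_0^n x^(27/20) dx + O(n^(27/20)). The integral is n^(1 + 27/20) / (1 + 27/20) = n^((27+20)/20) / ((27+20)/20) = (20/47) · n^(47/20).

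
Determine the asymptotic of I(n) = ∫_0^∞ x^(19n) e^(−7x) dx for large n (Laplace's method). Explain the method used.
I(n) ~ (sqrt(2π·19n) / 7) · (19n/(7e))^(19n)

Write the integrand as exp(19n ln x − 7x) and set f(x) = 19n ln x − 7x. Then f'(x) = 19n/x − 7 = 0 at x* = 19n/7, and f''(x*) = −19n/x*^2 = −7^2/(19n). Laplace's method (interior maximum) gives
  I(n) ~ e^(f(x*)) · sqrt(2π / |f''(x*)|)
        = exp(19n ln(19n/7) − 19n) · sqrt(2π · 19n / 7^2)
        = (19n/7)^(19n) e^(−19n) · sqrt(2π·19n) / 7
        = (sqrt(2π·19n) / 7) · (19n/(7e))^(19n).
This matches Γ(19n+1)/7^(19n+1) with Stirling applied to Γ.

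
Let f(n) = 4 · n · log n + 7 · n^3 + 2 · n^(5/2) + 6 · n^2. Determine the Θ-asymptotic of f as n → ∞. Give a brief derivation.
f(n) ∈ Θ(n^3)

Compare the terms by growth order. For large n, n^a · (log n)^b dominates n^a' · (log n)^b' iff a > a', or (a = a' and b > b'). Ranking the 4 terms shows the dominant one is 7 · n^3. Hence f(n) ∈ Θ(n^3).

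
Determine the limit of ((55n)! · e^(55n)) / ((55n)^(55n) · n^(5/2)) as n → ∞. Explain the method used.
lim = 0

Stirling: (55n)! ~ sqrt(2π·55n) · (55n/e)^(55n). Hence
  (55n)! · e^(55n) / (55n)^(55n) ~ sqrt(2π·55n).
Dividing by n^(5/2): sqrt(2π·55n) / n^(5/2) = sqrt(2π·55) · n^((1−5)/2), so the expression behaves like sqrt(2π·55) · n^((1−5)/2) → 0.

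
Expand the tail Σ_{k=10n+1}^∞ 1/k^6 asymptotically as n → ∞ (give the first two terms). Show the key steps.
Σ_{k>10n} 1/k^6 = 1/(5 · (10n)^5) − 1/(2 · (10n)^6) + O(1/(10n)^7)

Compare to the integral: ∫_{10n}^∞ x^(−6) dx = [−x^(−5)/5]_{10n}^∞ = 1/((6−1)·(10n)^5). The Euler-Maclaurin correction adds −f(10n)/2 = −1/(2·(10n)^6). Euler-Maclaurin then gives
  Σ_{k>10n} 1/k^6 = ∫_{10n}^∞ dx/x^6 − 1/(2·(10n)^6) + O(1/(10n)^7).
(Equivalently this is ζ(6) − Σ_{k≤10n} 1/k^6.)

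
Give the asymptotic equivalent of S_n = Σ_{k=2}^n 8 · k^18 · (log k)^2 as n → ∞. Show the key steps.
S_n ~ 8 · n^19 · (log n)^2 / 19

By integral comparison, S_n = ∫_1^n 8 · x^18 · (log x)^2 dx + O(n^18 · (log n)^2). For the integral, the leading term of ∫_1^n x^18 (log x)^2 dx is n^19/19 · (log n)^2 (by repeated integration by parts; each step lowers the log-exponent and produces a relatively O(1/log n) correction). Hence S_n ~ 8 · n^19 · (log n)^2 / 19.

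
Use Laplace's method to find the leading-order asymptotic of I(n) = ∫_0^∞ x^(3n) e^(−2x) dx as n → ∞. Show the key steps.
I(n) ~ (sqrt(2π·3n) / 2) · (3n/(2e))^(3n)

Write the integrand as exp(3n ln x − 2x) and set f(x) = 3n ln x − 2x. Then f'(x) = 3n/x − 2 = 0 at x* = 3n/2, and f''(x*) = −3n/x*^2 = −2^2/(3n). Laplace's method (interior maximum) gives
  I(n) ~ e^(f(x*)) · sqrt(2π / |f''(x*)|)
        = exp(3n ln(3n/2) − 3n) · sqrt(2π · 3n / 2^2)
        = (3n/2)^(3n) e^(−3n) · sqrt(2π·3n) / 2
        = (sqrt(2π·3n) / 2) · (3n/(2e))^(3n).
This matches Γ(3n+1)/2^(3n+1) with Stirling applied to Γ.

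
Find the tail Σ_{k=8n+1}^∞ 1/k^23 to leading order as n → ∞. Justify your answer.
Σ_{k>8n} 1/k^23 ~ 1/(22 · (8n)^22)

Compare to the integral: ∫_{8n}^∞ x^(−23) dx = [−x^(−22)/22]_{8n}^∞ = 1/((23−1)·(8n)^22). Euler-Maclaurin then gives
  Σ_{k>8n} 1/k^23 = ∫_{8n}^∞ dx/x^23 − 1/(2·(8n)^23) + O(1/(8n)^24).
(Equivalently this is ζ(23) − Σ_{k≤8n} 1/k^23.)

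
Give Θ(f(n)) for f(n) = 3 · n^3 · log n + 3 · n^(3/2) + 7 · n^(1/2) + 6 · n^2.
f(n) ∈ Θ(n^3 · log n)

Compare the terms by growth order. For large n, n^a · (log n)^b dominates n^a' · (log n)^b' iff a > a', or (a = a' and b > b'). Ranking the 4 terms shows the dominant one is 3 · n^3 · log n. Hence f(n) ∈ Θ(n^3 · log n).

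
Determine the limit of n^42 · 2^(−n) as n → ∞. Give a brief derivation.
lim = 0

Exponentials with base > 1 dominate every fixed polynomial: for any fixed c, n^c / 2^n → 0 as n → ∞ (e.g. by the ratio test, or by writing 2^n = e^(n ln 2) and noting e^(n ln 2) / n^c → ∞). Hence n^42 · 2^(−n) = n^42 / 2^n → 0.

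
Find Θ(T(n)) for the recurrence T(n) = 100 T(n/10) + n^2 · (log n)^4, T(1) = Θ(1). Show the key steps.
T(n) = Θ(n^2 · (log n)^5)

Here log_10 100 = 2 and f(n) = n^2 · (log n)^4 = Θ(n^(log_10 100) · (log n)^4). This is the extended Case 2 of the master theorem (f matches the critical exponent up to log factors), giving T(n) = Θ(n^(log_10 100) · (log n)^(4+1)) = Θ(n^2 · (log n)^5).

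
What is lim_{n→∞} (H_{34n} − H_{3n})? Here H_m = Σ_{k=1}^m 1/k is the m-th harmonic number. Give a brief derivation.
lim = ln(34/3)

Euler-Maclaurin gives H_m = ln m + γ + 1/(2m) + O(1/m^2). The γ and O(1/m) terms cancel in the difference:
  H_{34n} − H_{3n} = ln(34n) − ln(3n) + O(1/n) = ln(34/3) + O(1/n).
Hence the limit is ln(34/3).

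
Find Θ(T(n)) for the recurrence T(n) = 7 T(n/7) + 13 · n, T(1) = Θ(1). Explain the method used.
T(n) = Θ(n log n)

log_7 7 = 1, and f(n) = 13 · n = Θ(n^(log_7 7)). This is Case 2 of the master theorem: T(n) = Θ(f(n) · log n) = Θ(n log n).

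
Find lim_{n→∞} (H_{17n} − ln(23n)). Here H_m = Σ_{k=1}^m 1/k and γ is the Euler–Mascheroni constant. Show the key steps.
lim = ln(17/23) + γ

By Euler-Maclaurin, H_m = ln m + γ + O(1/m). So
  H_{17n} − ln(23n) = ln(17n) + γ − ln(23n) + O(1/n)
                       = ln(17/23) + γ + O(1/n).
Hence the limit is ln(17/23) + γ.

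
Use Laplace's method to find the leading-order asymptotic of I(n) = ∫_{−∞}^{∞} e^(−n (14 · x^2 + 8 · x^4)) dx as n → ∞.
I(n) ~ sqrt(π/(14n))

φ(x) = 14 · x^2 + 8 · x^4 has its unique global minimum at x* = 0 (since φ'(x) = 28x + 32x^3 = 0 only at x = 0 for real x with both coefficients positive, and φ → ∞ as |x| → ∞). At x* = 0, φ(0) = 0 and φ''(0) = 28. Laplace's method then gives
  I(n) ~ sqrt(2π / (n · φ''(0))) · e^(−n φ(0)) = sqrt(2π / (28n)) = sqrt(π/(14n)).
The 8 · x^4 term contributes only at subleading order (an O(1/n) relative correction).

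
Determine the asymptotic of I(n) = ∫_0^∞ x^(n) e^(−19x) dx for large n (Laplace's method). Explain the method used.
I(n) ~ (sqrt(2π·n) / 19) · (n/(19e))^(n)

Write the integrand as exp(n ln x − 19x) and set f(x) = n ln x − 19x. Then f'(x) = n/x − 19 = 0 at x* = n/19, and f''(x*) = −n/x*^2 = −19^2/(n). Laplace's method (interior maximum) gives
  I(n) ~ e^(f(x*)) · sqrt(2π / |f''(x*)|)
        = exp(n ln(n/19) − n) · sqrt(2π · n / 19^2)
        = (n/19)^(n) e^(−n) · sqrt(2π·n) / 19
        = (sqrt(2π·n) / 19) · (n/(19e))^(n).
This matches Γ(n+1)/19^(n+1) with Stirling applied to Γ.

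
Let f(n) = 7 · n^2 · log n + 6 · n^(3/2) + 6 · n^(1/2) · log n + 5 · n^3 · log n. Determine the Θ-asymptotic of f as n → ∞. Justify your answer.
f(n) ∈ Θ(n^3 · log n)

Compare the terms by growth order. For large n, n^a · (log n)^b dominates n^a' · (log n)^b' iff a > a', or (a = a' and b > b'). Ranking the 4 terms shows the dominant one is 5 · n^3 · log n. Hence f(n) ∈ Θ(n^3 · log n).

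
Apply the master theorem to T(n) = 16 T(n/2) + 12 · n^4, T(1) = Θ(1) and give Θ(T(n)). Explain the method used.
T(n) = Θ(n^4 log n)

log_2 16 = 4, and f(n) = 12 · n^4 = Θ(n^(log_2 16)). This is Case 2 of the master theorem: T(n) = Θ(f(n) · log n) = Θ(n^4 log n).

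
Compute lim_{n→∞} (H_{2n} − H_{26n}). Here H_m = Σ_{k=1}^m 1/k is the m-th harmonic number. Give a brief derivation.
lim = ln(2/26) = −ln 13

Euler-Maclaurin gives H_m = ln m + γ + 1/(2m) + O(1/m^2). The γ and O(1/m) terms cancel in the difference:
  H_{2n} − H_{26n} = ln(2n) − ln(26n) + O(1/n) = ln(2/26) + O(1/n).
Hence the limit is ln(2/26) = −ln 13.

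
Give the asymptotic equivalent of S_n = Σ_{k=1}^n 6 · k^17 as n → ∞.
S_n ~ n^18 / 3

By integral comparison (Euler-Maclaurin), Σ_{k=1}^n 6 · k^17 = 6 · ∫_0^n x^17 dx + O(n^17) = 6 · n^18/18 = n^18 / 3 + O(n^17). (Equivalently, Faulhaber's formula gives the same leading term.)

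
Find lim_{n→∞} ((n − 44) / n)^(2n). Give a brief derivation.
lim = e^(−88)

Rewrite as (1 − 44/n)^(2n). By the standard limit (1 + x/n)^n → e^x, we have (1 − 44/n)^n → e^(−44), and raising to the 2nd power gives e^(−88).
More precisely, ln[(1 − 44/n)^(2n)] = 2n · ln(1 − 44/n) = 2n · (-44/n + O(1/n^2)) = -88 + O(1/n) → -88.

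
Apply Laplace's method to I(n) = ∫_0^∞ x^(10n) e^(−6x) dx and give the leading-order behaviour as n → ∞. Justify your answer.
I(n) ~ (sqrt(2π·10n) / 6) · (10n/(6e))^(10n)

Write the integrand as exp(10n ln x − 6x) and set f(x) = 10n ln x − 6x. Then f'(x) = 10n/x − 6 = 0 at x* = 10n/6, and f''(x*) = −10n/x*^2 = −6^2/(10n). Laplace's method (interior maximum) gives
  I(n) ~ e^(f(x*)) · sqrt(2π / |f''(x*)|)
        = exp(10n ln(10n/6) − 10n) · sqrt(2π · 10n / 6^2)
        = (10n/6)^(10n) e^(−10n) · sqrt(2π·10n) / 6
        = (sqrt(2π·10n) / 6) · (10n/(6e))^(10n).
This matches Γ(10n+1)/6^(10n+1) with Stirling applied to Γ.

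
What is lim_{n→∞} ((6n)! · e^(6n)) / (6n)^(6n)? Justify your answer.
lim = ∞

Stirling: (6n)! ~ sqrt(2π·6n) · (6n/e)^(6n). Hence
  (6n)! · e^(6n) / (6n)^(6n) ~ sqrt(2π·6n) = sqrt(2π·6) · sqrt(n) → ∞.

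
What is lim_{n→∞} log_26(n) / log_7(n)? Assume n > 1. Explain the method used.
lim = ln(7) / ln(26) = log_26(7)

Change of base: log_26(n) = ln n / ln 26 and log_7(n) = ln n / ln 7. The ratio is (ln n / ln 26) · (ln 7 / ln n) = ln 7 / ln 26, a constant independent of n. So the limit is ln 7 / ln 26 = log_26(7).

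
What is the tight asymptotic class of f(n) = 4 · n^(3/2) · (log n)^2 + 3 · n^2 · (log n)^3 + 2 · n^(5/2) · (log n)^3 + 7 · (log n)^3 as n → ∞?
f(n) ∈ Θ(n^(5/2) · (log n)^3)

Compare the terms by growth order. For large n, n^a · (log n)^b dominates n^a' · (log n)^b' iff a > a', or (a = a' and b > b'). Ranking the 4 terms shows the dominant one is 2 · n^(5/2) · (log n)^3. Hence f(n) ∈ Θ(n^(5/2) · (log n)^3).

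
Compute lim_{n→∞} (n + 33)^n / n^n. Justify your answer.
lim = e^33

Rewrite as (1 + 33/n)^(n). By the standard limit (1 + x/n)^n → e^x, we have (1 + 33/n)^n → e^33, and raising to the 1st power gives e^33.
More precisely, ln[(1 + 33/n)^(n)] = n · ln(1 + 33/n) = n · (33/n + O(1/n^2)) = 33 + O(1/n) → 33.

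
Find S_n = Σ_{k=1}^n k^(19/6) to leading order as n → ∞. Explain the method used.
S_n ~ (6/25) · n^(25/6)

Integral comparison: Σ_{k=1}^n k^(19/6) = ∫_0^n x^(19/6) dx + O(n^(19/6)). The integral is n^(1 + 19/6) / (1 + 19/6) = n^((19+6)/6) / ((19+6)/6) = (6/25) · n^(25/6).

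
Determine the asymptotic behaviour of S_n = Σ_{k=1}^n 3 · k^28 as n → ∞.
S_n ~ 3 · n^29 / 29

By integral comparison (Euler-Maclaurin), Σ_{k=1}^n 3 · k^28 = 3 · ∫_0^n x^28 dx + O(n^28) = 3 · n^29/29 + O(n^28). (Equivalently, Faulhaber's formula gives the same leading term.)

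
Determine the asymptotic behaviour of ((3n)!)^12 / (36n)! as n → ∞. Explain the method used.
((3n)!)^12/(36n)! ~ ((2π·3n)^(11/2) / sqrt(12)) · 12^(−12·3n)  →  0

Write N = 3n. Stirling: N! ~ sqrt(2π N)(N/e)^N and (12N)! ~ sqrt(2π·12N)·(12N/e)^(12N).
  (N!)^12/(12N)! ~ (2π N)^(12/2) (N/e)^(12N) / [sqrt(2π·12N) (12N/e)^(12N)]
     = (2π N)^(12/2) / sqrt(2π·12N) · (N/(12N))^(12N)
     = (2π N)^((12−1)/2) / sqrt(12) · 12^(−12N).
Since 12^12 > 1, the factor 12^(−12N) decays exponentially, so the ratio → 0. Substituting N = 3n gives the stated form.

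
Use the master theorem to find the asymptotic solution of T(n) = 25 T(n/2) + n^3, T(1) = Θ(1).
T(n) = Θ(n^(log_2 25))

Master theorem: compare f(n) = n^3 to n^(log_2 25) where log_2 25 ≈ 4.644. Since 3 < log_2 25, we have f(n) = O(n^(log_2 25 − ε)) for some ε > 0 — Case 1. Hence T(n) = Θ(n^(log_2 25)).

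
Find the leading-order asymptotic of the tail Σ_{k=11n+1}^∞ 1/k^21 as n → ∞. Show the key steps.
Σ_{k>11n} 1/k^21 ~ 1/(20 · (11n)^20)

Compare to the integral: ∫_{11n}^∞ x^(−21) dx = [−x^(−20)/20]_{11n}^∞ = 1/((21−1)·(11n)^20). Euler-Maclaurin then gives
  Σ_{k>11n} 1/k^21 = ∫_{11n}^∞ dx/x^21 − 1/(2·(11n)^21) + O(1/(11n)^22).
(Equivalently this is ζ(21) − Σ_{k≤11n} 1/k^21.)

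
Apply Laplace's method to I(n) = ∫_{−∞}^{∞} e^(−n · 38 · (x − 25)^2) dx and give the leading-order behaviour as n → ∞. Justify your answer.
I(n) = sqrt(π/(38n))

Here φ(x) = 38 · (x − 25)^2 has its unique minimum at x* = 25 with φ(x*) = 0 and φ''(x*) = 76. Laplace's method gives
  I(n) ~ e^(−n φ(x*)) · sqrt(2π / (n · φ''(x*))) = sqrt(2π / (76n)) = sqrt(π/(38n)).
This is exact: substituting u = (x − 25)·sqrt(38n) gives I(n) = (1/sqrt(38n)) ∫_{−∞}^{∞} e^(−u^2) du = sqrt(π/(38n)).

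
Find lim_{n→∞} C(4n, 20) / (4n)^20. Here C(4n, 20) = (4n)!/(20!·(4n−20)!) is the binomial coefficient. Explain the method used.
lim = 1/20! = 1/2432902008176640000

With N = 4n → ∞: C(N, 20) / N^20 = [N(N−1)…(N−19)] / (20! · N^20) = (1/20!) · 1 · (1 − 1/(4n)) · … · (1 − 19/(4n)). Each factor → 1 as N → ∞, so the limit is 1/20! = 1/2432902008176640000.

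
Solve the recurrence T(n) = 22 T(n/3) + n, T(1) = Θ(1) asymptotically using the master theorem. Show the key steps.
T(n) = Θ(n^(log_3 22))

Master theorem: compare f(n) = n to n^(log_3 22) where log_3 22 ≈ 2.814. Since 1 < log_3 22, we have f(n) = O(n^(log_3 22 − ε)) for some ε > 0 — Case 1. Hence T(n) = Θ(n^(log_3 22)).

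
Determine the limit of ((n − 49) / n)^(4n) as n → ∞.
lim = e^(−196)

Rewrite as (1 − 49/n)^(4n). By the standard limit (1 + x/n)^n → e^x, we have (1 − 49/n)^n → e^(−49), and raising to the 4th power gives e^(−196).
More precisely, ln[(1 − 49/n)^(4n)] = 4n · ln(1 − 49/n) = 4n · (-49/n + O(1/n^2)) = -196 + O(1/n) → -196.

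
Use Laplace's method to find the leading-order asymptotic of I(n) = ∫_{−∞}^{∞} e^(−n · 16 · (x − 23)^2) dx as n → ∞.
I(n) = sqrt(π/(16n))

Here φ(x) = 16 · (x − 23)^2 has its unique minimum at x* = 23 with φ(x*) = 0 and φ''(x*) = 32. Laplace's method gives
  I(n) ~ e^(−n φ(x*)) · sqrt(2π / (n · φ''(x*))) = sqrt(2π / (32n)) = sqrt(π/(16n)).
This is exact: substituting u = (x − 23)·sqrt(16n) gives I(n) = (1/sqrt(16n)) ∫_{−∞}^{∞} e^(−u^2) du = sqrt(π/(16n)).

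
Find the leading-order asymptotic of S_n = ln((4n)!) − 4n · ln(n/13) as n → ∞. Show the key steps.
S_n ~ 4n · (ln 52 − 1) + O(ln n)

Stirling: ln((4n)!) = 4n ln(4n) − 4n + O(ln n).
  S_n = 4n ln(4n) − 4n − 4n ln(n/13) + O(ln n)
      = 4n ln(4n) − 4n ln n + 4n ln 13 − 4n + O(ln n)
      = 4n ln 4 + 4n ln 13 − 4n + O(ln n)
      = 4n (ln 52 − 1) + O(ln n).
Numerically ln(52) − 1 ≈ 2.9512.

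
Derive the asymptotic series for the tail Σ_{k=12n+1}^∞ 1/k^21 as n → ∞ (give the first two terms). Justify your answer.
Σ_{k>12n} 1/k^21 = 1/(20 · (12n)^20) − 1/(2 · (12n)^21) + O(1/(12n)^22)

Compare to the integral: ∫_{12n}^∞ x^(−21) dx = [−x^(−20)/20]_{12n}^∞ = 1/((21−1)·(12n)^20). The Euler-Maclaurin correction adds −f(12n)/2 = −1/(2·(12n)^21). Euler-Maclaurin then gives
  Σ_{k>12n} 1/k^21 = ∫_{12n}^∞ dx/x^21 − 1/(2·(12n)^21) + O(1/(12n)^22).
(Equivalently this is ζ(21) − Σ_{k≤12n} 1/k^21.)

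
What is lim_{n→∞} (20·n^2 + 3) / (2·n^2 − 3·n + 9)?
lim = 20/2 = 10

For large n the leading n^2 terms dominate both numerator and denominator. Dividing top and bottom by n^2, every other term tends to 0, leaving 20/2 = 10.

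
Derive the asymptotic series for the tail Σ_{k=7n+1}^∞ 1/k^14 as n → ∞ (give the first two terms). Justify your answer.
Σ_{k>7n} 1/k^14 = 1/(13 · (7n)^13) − 1/(2 · (7n)^14) + O(1/(7n)^15)

Compare to the integral: ∫_{7n}^∞ x^(−14) dx = [−x^(−13)/13]_{7n}^∞ = 1/((14−1)·(7n)^13). The Euler-Maclaurin correction adds −f(7n)/2 = −1/(2·(7n)^14). Euler-Maclaurin then gives
  Σ_{k>7n} 1/k^14 = ∫_{7n}^∞ dx/x^14 − 1/(2·(7n)^14) + O(1/(7n)^15).
(Equivalently this is ζ(14) − Σ_{k≤7n} 1/k^14.)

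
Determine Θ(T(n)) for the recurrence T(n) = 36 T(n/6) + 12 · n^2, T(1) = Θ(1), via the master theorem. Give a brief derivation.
T(n) = Θ(n^2 log n)

log_6 36 = 2, and f(n) = 12 · n^2 = Θ(n^(log_6 36)). This is Case 2 of the master theorem: T(n) = Θ(f(n) · log n) = Θ(n^2 log n).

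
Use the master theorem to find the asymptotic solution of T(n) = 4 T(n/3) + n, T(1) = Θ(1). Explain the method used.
T(n) = Θ(n^(log_3 4))

Master theorem: compare f(n) = n to n^(log_3 4) where log_3 4 ≈ 1.262. Since 1 < log_3 4, we have f(n) = O(n^(log_3 4 − ε)) for some ε > 0 — Case 1. Hence T(n) = Θ(n^(log_3 4)).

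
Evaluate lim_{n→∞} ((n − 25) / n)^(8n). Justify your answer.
lim = e^(−200)

Rewrite as (1 − 25/n)^(8n). By the standard limit (1 + x/n)^n → e^x, we have (1 − 25/n)^n → e^(−25), and raising to the 8th power gives e^(−200).
More precisely, ln[(1 − 25/n)^(8n)] = 8n · ln(1 − 25/n) = 8n · (-25/n + O(1/n^2)) = -200 + O(1/n) → -200.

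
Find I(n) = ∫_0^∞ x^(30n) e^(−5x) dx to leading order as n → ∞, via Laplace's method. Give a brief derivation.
I(n) ~ (sqrt(2π·30n) / 5) · (30n/(5e))^(30n)

Write the integrand as exp(30n ln x − 5x) and set f(x) = 30n ln x − 5x. Then f'(x) = 30n/x − 5 = 0 at x* = 30n/5, and f''(x*) = −30n/x*^2 = −5^2/(30n). Laplace's method (interior maximum) gives
  I(n) ~ e^(f(x*)) · sqrt(2π / |f''(x*)|)
        = exp(30n ln(30n/5) − 30n) · sqrt(2π · 30n / 5^2)
        = (30n/5)^(30n) e^(−30n) · sqrt(2π·30n) / 5
        = (sqrt(2π·30n) / 5) · (30n/(5e))^(30n).
This matches Γ(30n+1)/5^(30n+1) with Stirling applied to Γ.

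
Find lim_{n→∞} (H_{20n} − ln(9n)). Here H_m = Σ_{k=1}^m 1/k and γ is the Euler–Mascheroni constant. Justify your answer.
lim = ln(20/9) + γ

By Euler-Maclaurin, H_m = ln m + γ + O(1/m). So
  H_{20n} − ln(9n) = ln(20n) + γ − ln(9n) + O(1/n)
                       = ln(20/9) + γ + O(1/n).
Hence the limit is ln(20/9) + γ.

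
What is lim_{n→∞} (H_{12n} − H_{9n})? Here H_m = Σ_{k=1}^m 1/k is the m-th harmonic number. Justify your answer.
lim = ln(12/9) = ln(4/3)

Euler-Maclaurin gives H_m = ln m + γ + 1/(2m) + O(1/m^2). The γ and O(1/m) terms cancel in the difference:
  H_{12n} − H_{9n} = ln(12n) − ln(9n) + O(1/n) = ln(12/9) + O(1/n).
Hence the limit is ln(12/9) = ln(4/3).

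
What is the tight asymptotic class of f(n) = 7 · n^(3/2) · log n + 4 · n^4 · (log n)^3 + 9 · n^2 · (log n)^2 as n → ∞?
f(n) ∈ Θ(n^4 · (log n)^3)

Compare the terms by growth order. For large n, n^a · (log n)^b dominates n^a' · (log n)^b' iff a > a', or (a = a' and b > b'). Ranking the 3 terms shows the dominant one is 4 · n^4 · (log n)^3. Hence f(n) ∈ Θ(n^4 · (log n)^3).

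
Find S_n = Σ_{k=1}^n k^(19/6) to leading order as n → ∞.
S_n ~ (6/25) · n^(25/6)

Integral comparison: Σ_{k=1}^n k^(19/6) = ∫_0^n x^(19/6) dx + O(n^(19/6)). The integral is n^(1 + 19/6) / (1 + 19/6) = n^((19+6)/6) / ((19+6)/6) = (6/25) · n^(25/6).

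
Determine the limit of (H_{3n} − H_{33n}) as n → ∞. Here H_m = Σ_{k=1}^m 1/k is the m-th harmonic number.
lim = ln(3/33) = −ln 11

Euler-Maclaurin gives H_m = ln m + γ + 1/(2m) + O(1/m^2). The γ and O(1/m) terms cancel in the difference:
  H_{3n} − H_{33n} = ln(3n) − ln(33n) + O(1/n) = ln(3/33) + O(1/n).
Hence the limit is ln(3/33) = −ln 11.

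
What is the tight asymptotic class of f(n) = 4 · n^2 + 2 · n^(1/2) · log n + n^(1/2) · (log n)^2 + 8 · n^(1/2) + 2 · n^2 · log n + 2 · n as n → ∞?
f(n) ∈ Θ(n^2 · log n)

Compare the terms by growth order. For large n, n^a · (log n)^b dominates n^a' · (log n)^b' iff a > a', or (a = a' and b > b'). Ranking the 6 terms shows the dominant one is 2 · n^2 · log n. Hence f(n) ∈ Θ(n^2 · log n).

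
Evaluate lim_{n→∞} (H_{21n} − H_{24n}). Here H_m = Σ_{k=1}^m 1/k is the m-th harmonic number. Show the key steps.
lim = ln(21/24) = ln(7/8)

Euler-Maclaurin gives H_m = ln m + γ + 1/(2m) + O(1/m^2). The γ and O(1/m) terms cancel in the difference:
  H_{21n} − H_{24n} = ln(21n) − ln(24n) + O(1/n) = ln(21/24) + O(1/n).
Hence the limit is ln(21/24) = ln(7/8).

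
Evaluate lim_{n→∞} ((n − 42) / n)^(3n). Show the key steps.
lim = e^(−126)

Rewrite as (1 − 42/n)^(3n). By the standard limit (1 + x/n)^n → e^x, we have (1 − 42/n)^n → e^(−42), and raising to the 3rd power gives e^(−126).
More precisely, ln[(1 − 42/n)^(3n)] = 3n · ln(1 − 42/n) = 3n · (-42/n + O(1/n^2)) = -126 + O(1/n) → -126.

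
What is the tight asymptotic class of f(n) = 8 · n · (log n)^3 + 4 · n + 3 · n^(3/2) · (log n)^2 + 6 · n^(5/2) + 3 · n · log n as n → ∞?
f(n) ∈ Θ(n^(5/2))

Compare the terms by growth order. For large n, n^a · (log n)^b dominates n^a' · (log n)^b' iff a > a', or (a = a' and b > b'). Ranking the 5 terms shows the dominant one is 6 · n^(5/2). Hence f(n) ∈ Θ(n^(5/2)).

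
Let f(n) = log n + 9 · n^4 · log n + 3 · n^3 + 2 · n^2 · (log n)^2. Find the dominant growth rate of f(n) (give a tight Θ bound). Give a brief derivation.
f(n) ∈ Θ(n^4 · log n)

Compare the terms by growth order. For large n, n^a · (log n)^b dominates n^a' · (log n)^b' iff a > a', or (a = a' and b > b'). Ranking the 4 terms shows the dominant one is 9 · n^4 · log n. Hence f(n) ∈ Θ(n^4 · log n).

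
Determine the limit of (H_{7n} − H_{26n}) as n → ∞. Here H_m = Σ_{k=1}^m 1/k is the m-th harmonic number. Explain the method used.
lim = ln(7/26)

Euler-Maclaurin gives H_m = ln m + γ + 1/(2m) + O(1/m^2). The γ and O(1/m) terms cancel in the difference:
  H_{7n} − H_{26n} = ln(7n) − ln(26n) + O(1/n) = ln(7/26) + O(1/n).
Hence the limit is ln(7/26).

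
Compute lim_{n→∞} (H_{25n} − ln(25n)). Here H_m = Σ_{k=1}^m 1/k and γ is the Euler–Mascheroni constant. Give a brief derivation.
lim = γ

By Euler-Maclaurin, H_m = ln m + γ + O(1/m). So
  H_{25n} − ln(25n) = ln(25n) + γ − ln(25n) + O(1/n)
                       = ln(25/25) + γ + O(1/n).
Hence the limit is γ (since ln 1 = 0).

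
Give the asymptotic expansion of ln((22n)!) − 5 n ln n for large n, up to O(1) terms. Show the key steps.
ln((22n)!) − 5 n ln n = 17 n ln n + 22(ln 22 − 1) n + (1/2) ln(2π·22n) + O(1/n)

Stirling: ln((22n)!) = 22n ln(22n) − 22n + (1/2) ln(2π·22n) + O(1/n).
Expand 22n ln(22n) = 22n (ln n + ln 22) = 22n ln n + 22n ln 22.
Subtract 5n ln n: leading term is (22 − 5) n ln n = 17 n ln n. The next term is 22n ln 22 − 22n = 22(ln 22 − 1) n. Then the (1/2) ln(2π·22n) correction.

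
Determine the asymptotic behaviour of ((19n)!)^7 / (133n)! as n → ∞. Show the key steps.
((19n)!)^7/(133n)! ~ ((2π·19n)^(6/2) / sqrt(7)) · 7^(−7·19n)  →  0

Write N = 19n. Stirling: N! ~ sqrt(2π N)(N/e)^N and (7N)! ~ sqrt(2π·7N)·(7N/e)^(7N).
  (N!)^7/(7N)! ~ (2π N)^(7/2) (N/e)^(7N) / [sqrt(2π·7N) (7N/e)^(7N)]
     = (2π N)^(7/2) / sqrt(2π·7N) · (N/(7N))^(7N)
     = (2π N)^((7−1)/2) / sqrt(7) · 7^(−7N).
Since 7^7 > 1, the factor 7^(−7N) decays exponentially, so the ratio → 0. Substituting N = 19n gives the stated form.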